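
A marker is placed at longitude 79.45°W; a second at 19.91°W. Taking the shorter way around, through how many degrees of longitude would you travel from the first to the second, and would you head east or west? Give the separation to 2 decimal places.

59.54° east

Raw difference: -19.91 − -79.45 = 59.54°.
Normalise into (−180°, 180°]: 59.54° stays 59.54°.
Positive ⇒ the second point lies to the east; separation 59.54°.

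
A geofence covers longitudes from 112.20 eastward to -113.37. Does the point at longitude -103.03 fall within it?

Band width going east from +112.20° to -113.37°: ((-113.37 − 112.20) mod 360) = 134.43°.
Offset of -103.03° east of the west edge: ((-103.03 − 112.20) mod 360) = 144.77°.
144.77° > 134.43° ⇒ outside.

No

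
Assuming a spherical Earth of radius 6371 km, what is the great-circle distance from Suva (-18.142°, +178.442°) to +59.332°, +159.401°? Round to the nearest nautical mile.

Δλ = 159.401 − 178.442 = -19.041°.
Δφ = 59.332 − -18.142 = 77.474°.
a = sin²(Δφ/2) + cos φ₁ · cos φ₂ · sin²(Δλ/2) = 0.404819.
c = 2·atan2(√a, √(1−a)) = 1.37927 rad → d = 6371·c ≈ 8787.30 km ≈ 4744.76 nmi.

4745 nmi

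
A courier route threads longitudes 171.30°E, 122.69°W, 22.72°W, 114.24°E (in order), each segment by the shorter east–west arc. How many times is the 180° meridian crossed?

Leg 1: +171.30° → -122.69°, shortest Δλ = 66.01° (east) — crosses 180°.
Leg 2: -122.69° → -22.72°, shortest Δλ = 99.97° (east) — does not cross 180°.
Leg 3: -22.72° → +114.24°, shortest Δλ = 136.96° (east) — does not cross 180°.
Total crossings: 1.

1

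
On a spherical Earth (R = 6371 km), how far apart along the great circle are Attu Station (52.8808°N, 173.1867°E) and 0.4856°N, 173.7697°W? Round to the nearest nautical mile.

Δλ = -173.7697 − 173.1867 = -346.9564°; wrapped into (−180°, 180°]: 13.0436°.
Δφ = 0.4856 − 52.8808 = -52.3952°.
a = sin²(Δφ/2) + cos φ₁ · cos φ₂ · sin²(Δλ/2) = 0.202679.
c = 2·atan2(√a, √(1−a)) = 0.93398 rad → d = 6371·c ≈ 5950.36 km ≈ 3212.94 nmi.

3213 nmi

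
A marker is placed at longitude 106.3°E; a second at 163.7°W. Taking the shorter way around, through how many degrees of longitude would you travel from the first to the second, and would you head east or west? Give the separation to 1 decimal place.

90.0° east

Raw difference: -163.7 − 106.3 = -270.0°.
Normalise into (−180°, 180°]: -270.0° + 360° = 90.0°.
Positive ⇒ the second point lies to the east; separation 90.0°.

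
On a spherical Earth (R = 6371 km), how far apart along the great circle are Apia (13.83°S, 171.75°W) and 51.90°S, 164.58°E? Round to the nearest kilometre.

Δλ = 164.58 − -171.75 = 336.33°; wrapped into (−180°, 180°]: -23.67°.
Δφ = -51.90 − -13.83 = -38.07°.
a = sin²(Δφ/2) + cos φ₁ · cos φ₂ · sin²(Δλ/2) = 0.131573.
c = 2·atan2(√a, √(1−a)) = 0.74239 rad → d = 6371·c ≈ 4729.78 km.

4730 km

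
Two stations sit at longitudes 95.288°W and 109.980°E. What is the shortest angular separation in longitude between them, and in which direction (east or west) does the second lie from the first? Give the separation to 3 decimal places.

Raw difference: 109.980 − -95.288 = 205.268°.
Normalise into (−180°, 180°]: 205.268° − 360° = -154.732°.
Negative ⇒ the second point lies to the west; separation 154.732°.

154.732° west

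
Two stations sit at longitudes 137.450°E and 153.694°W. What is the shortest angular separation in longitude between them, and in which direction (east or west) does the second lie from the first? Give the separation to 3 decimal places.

Raw difference: -153.694 − 137.450 = -291.144°.
Normalise into (−180°, 180°]: -291.144° + 360° = 68.856°.
Positive ⇒ the second point lies to the east; separation 68.856°.

68.856° east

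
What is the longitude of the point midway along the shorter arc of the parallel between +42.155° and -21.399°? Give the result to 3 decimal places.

+10.378°

Signed shortest Δλ from +42.155° to -21.399° is -63.554°.
Midpoint longitude = +42.155° + (-63.554°)/2 = +42.155° − 31.777° = +10.378°.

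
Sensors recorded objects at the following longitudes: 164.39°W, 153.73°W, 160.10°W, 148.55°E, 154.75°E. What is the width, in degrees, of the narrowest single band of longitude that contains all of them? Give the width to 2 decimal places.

57.72°

Sort the longitudes: -164.39°, -160.10°, -153.73°, +148.55°, +154.75°.
Eastward gaps between consecutive values (wrapping around): 4.29°, 6.37°, 302.28°, 6.20°, 40.86°.
Largest gap = 302.28° ⇒ minimal covering band is its complement: 360° − 302.28° = 57.72°.
Band runs from +148.55° eastward to -153.73°, crossing the antimeridian.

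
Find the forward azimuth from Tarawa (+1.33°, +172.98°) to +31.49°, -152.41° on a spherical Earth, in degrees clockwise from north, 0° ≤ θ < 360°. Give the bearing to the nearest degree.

44°

Δλ = -152.41 − 172.98 = -325.39°; wrapped into (−180°, 180°]: 34.61°.
θ = atan2( sin Δλ · cos φ₂ , cos φ₁ · sin φ₂ − sin φ₁ · cos φ₂ · cos Δλ )
  = atan2(0.48434, 0.50592) = 43.752° → normalised to [0°, 360°): 43.752°.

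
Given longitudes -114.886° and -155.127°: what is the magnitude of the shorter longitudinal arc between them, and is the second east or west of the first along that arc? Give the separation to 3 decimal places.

Raw difference: -155.127 − -114.886 = -40.241°.
Normalise into (−180°, 180°]: -40.241° stays -40.241°.
Negative ⇒ the second point lies to the west; separation 40.241°.

40.241° west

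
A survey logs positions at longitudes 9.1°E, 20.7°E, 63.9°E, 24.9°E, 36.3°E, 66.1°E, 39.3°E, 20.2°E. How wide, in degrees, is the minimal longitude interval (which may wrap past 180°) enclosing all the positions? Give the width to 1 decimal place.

57.0°

Sort the longitudes: +9.1°, +20.2°, +20.7°, +24.9°, +36.3°, +39.3°, +63.9°, +66.1°.
Eastward gaps between consecutive values (wrapping around): 11.1°, 0.5°, 4.2°, 11.4°, 3.0°, 24.6°, 2.2°, 303.0°.
Largest gap = 303.0° ⇒ minimal covering band is its complement: 360° − 303.0° = 57.0°.
Band runs from +9.1° eastward to +66.1°.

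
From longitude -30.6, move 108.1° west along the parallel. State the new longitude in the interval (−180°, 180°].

Start at -30.6°; shift −108.1° → -138.7°.
-138.7° already lies in (−180°, 180°].

-138.7°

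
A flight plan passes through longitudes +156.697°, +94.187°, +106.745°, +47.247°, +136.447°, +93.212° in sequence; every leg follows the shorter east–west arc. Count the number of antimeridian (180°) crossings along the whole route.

0

Leg 1: +156.697° → +94.187°, shortest Δλ = -62.51° (west) — does not cross 180°.
Leg 2: +94.187° → +106.745°, shortest Δλ = 12.558° (east) — does not cross 180°.
Leg 3: +106.745° → +47.247°, shortest Δλ = -59.498° (west) — does not cross 180°.
Leg 4: +47.247° → +136.447°, shortest Δλ = 89.2° (east) — does not cross 180°.
Leg 5: +136.447° → +93.212°, shortest Δλ = -43.235° (west) — does not cross 180°.
Total crossings: 0.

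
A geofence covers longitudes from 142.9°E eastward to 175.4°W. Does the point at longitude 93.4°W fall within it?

Band width going east from +142.9° to -175.4°: ((-175.4 − 142.9) mod 360) = 41.7°.
Offset of -93.4° east of the west edge: ((-93.4 − 142.9) mod 360) = 123.7°.
123.7° > 41.7° ⇒ outside.

No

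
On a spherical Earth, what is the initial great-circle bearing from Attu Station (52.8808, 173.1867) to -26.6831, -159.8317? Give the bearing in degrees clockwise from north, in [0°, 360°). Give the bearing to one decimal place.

Δλ = -159.8317 − 173.1867 = -333.0184°; wrapped into (−180°, 180°]: 26.9816°.
θ = atan2( sin Δλ · cos φ₂ , cos φ₁ · sin φ₂ − sin φ₁ · cos φ₂ · cos Δλ )
  = atan2(0.40539, -0.90591) = 155.892° → normalised to [0°, 360°): 155.892°.

155.9°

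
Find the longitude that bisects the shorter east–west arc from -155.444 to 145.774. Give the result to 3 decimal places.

Signed shortest Δλ from -155.444° to +145.774° is -58.782°.
Midpoint longitude = -155.444° + (-58.782°)/2 = -155.444° − 29.391° = -184.835°.
Normalise into (−180°, 180°]: +175.165°.
(The naïve average (-155.444 + +145.774)/2 = -4.835° is on the wrong side of the globe.)

+175.165°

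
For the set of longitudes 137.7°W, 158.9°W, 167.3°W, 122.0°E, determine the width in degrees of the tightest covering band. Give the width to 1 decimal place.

Sort the longitudes: -167.3°, -158.9°, -137.7°, +122.0°.
Eastward gaps between consecutive values (wrapping around): 8.4°, 21.2°, 259.7°, 70.7°.
Largest gap = 259.7° ⇒ minimal covering band is its complement: 360° − 259.7° = 100.3°.
Band runs from +122.0° eastward to -137.7°, crossing the antimeridian.

100.3°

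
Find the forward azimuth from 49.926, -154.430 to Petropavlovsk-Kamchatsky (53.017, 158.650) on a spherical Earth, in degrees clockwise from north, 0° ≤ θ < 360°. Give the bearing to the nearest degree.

294°

Δλ = 158.650 − -154.430 = 313.080°; wrapped into (−180°, 180°]: -46.920°.
θ = atan2( sin Δλ · cos φ₂ , cos φ₁ · sin φ₂ − sin φ₁ · cos φ₂ · cos Δλ )
  = atan2(-0.43939, 0.19984) = -65.544° → normalised to [0°, 360°): 294.456°.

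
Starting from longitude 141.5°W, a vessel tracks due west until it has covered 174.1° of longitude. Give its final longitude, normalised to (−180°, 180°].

44.4°E

Start at -141.5°; shift −174.1° → -315.6°.
-315.6° lies outside (−180°, 180°]; add 360° → +44.4°.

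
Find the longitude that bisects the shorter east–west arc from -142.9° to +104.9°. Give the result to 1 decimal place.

Signed shortest Δλ from -142.9° to +104.9° is -112.2°.
Midpoint longitude = -142.9° + (-112.2°)/2 = -142.9° − 56.1° = -199.0°.
Normalise into (−180°, 180°]: +161.0°.
(The naïve average (-142.9 + +104.9)/2 = -19.0° is on the wrong side of the globe.)

+161.0°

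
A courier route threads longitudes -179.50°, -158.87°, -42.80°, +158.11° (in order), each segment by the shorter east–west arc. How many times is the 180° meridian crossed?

1

Leg 1: -179.50° → -158.87°, shortest Δλ = 20.63° (east) — does not cross 180°.
Leg 2: -158.87° → -42.80°, shortest Δλ = 116.07° (east) — does not cross 180°.
Leg 3: -42.80° → +158.11°, shortest Δλ = -159.09° (west) — crosses 180°.
Total crossings: 1.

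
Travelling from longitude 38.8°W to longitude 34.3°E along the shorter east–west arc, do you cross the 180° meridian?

Signed shortest Δλ = ((34.3 − -38.8 + 180) mod 360) − 180 = 73.1°.
Going east by 73.1° from -38.8° reaches +34.3° without touching 180°.

No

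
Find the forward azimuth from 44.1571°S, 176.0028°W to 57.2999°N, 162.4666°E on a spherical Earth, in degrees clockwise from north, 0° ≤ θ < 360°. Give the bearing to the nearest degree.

348°

Δλ = 162.4666 − -176.0028 = 338.4694°; wrapped into (−180°, 180°]: -21.5306°.
θ = atan2( sin Δλ · cos φ₂ , cos φ₁ · sin φ₂ − sin φ₁ · cos φ₂ · cos Δλ )
  = atan2(-0.19827, 0.95381) = -11.743° → normalised to [0°, 360°): 348.257°.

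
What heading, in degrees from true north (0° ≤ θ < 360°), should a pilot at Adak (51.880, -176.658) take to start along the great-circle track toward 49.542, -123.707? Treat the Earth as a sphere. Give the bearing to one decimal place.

72.6°

Δλ = -123.707 − -176.658 = 52.951°.
θ = atan2( sin Δλ · cos φ₂ , cos φ₁ · sin φ₂ − sin φ₁ · cos φ₂ · cos Δλ )
  = atan2(0.51789, 0.16213) = 72.617° → normalised to [0°, 360°): 72.617°.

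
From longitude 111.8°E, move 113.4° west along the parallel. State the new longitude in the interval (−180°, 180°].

1.6°W

Start at +111.8°; shift −113.4° → -1.6°.
-1.6° already lies in (−180°, 180°].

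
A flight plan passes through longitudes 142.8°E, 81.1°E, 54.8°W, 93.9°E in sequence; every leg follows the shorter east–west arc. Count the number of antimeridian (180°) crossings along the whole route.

Leg 1: +142.8° → +81.1°, shortest Δλ = -61.7° (west) — does not cross 180°.
Leg 2: +81.1° → -54.8°, shortest Δλ = -135.9° (west) — does not cross 180°.
Leg 3: -54.8° → +93.9°, shortest Δλ = 148.7° (east) — does not cross 180°.
Total crossings: 0.

0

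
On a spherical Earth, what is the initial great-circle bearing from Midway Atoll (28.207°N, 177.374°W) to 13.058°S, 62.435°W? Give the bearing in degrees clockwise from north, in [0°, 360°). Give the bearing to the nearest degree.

90°

Δλ = -62.435 − -177.374 = 114.939°.
θ = atan2( sin Δλ · cos φ₂ , cos φ₁ · sin φ₂ − sin φ₁ · cos φ₂ · cos Δλ )
  = atan2(0.88331, -0.00496) = 90.322° → normalised to [0°, 360°): 90.322°.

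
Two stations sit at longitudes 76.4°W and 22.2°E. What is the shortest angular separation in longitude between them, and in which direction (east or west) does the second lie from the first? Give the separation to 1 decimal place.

Raw difference: 22.2 − -76.4 = 98.6°.
Normalise into (−180°, 180°]: 98.6° stays 98.6°.
Positive ⇒ the second point lies to the east; separation 98.6°.

98.6° east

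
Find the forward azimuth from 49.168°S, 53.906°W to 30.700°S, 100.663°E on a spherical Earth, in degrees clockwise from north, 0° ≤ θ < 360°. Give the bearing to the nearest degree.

158°

Δλ = 100.663 − -53.906 = 154.569°.
θ = atan2( sin Δλ · cos φ₂ , cos φ₁ · sin φ₂ − sin φ₁ · cos φ₂ · cos Δλ )
  = atan2(0.36924, -0.92136) = 158.161° → normalised to [0°, 360°): 158.161°.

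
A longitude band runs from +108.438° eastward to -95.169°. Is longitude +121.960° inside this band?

Yes

Band width going east from +108.438° to -95.169°: ((-95.169 − 108.438) mod 360) = 156.393°.
Offset of +121.960° east of the west edge: ((121.960 − 108.438) mod 360) = 13.522°.
13.522° ≤ 156.393° ⇒ inside.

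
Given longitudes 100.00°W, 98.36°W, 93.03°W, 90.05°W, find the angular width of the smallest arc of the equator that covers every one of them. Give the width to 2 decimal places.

9.95°

Sort the longitudes: -100.00°, -98.36°, -93.03°, -90.05°.
Eastward gaps between consecutive values (wrapping around): 1.64°, 5.33°, 2.98°, 350.05°.
Largest gap = 350.05° ⇒ minimal covering band is its complement: 360° − 350.05° = 9.95°.
Band runs from -100.00° eastward to -90.05°.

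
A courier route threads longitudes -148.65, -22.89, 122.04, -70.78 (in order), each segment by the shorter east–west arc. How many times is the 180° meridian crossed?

Leg 1: -148.65° → -22.89°, shortest Δλ = 125.76° (east) — does not cross 180°.
Leg 2: -22.89° → +122.04°, shortest Δλ = 144.93° (east) — does not cross 180°.
Leg 3: +122.04° → -70.78°, shortest Δλ = 167.18° (east) — crosses 180°.
Total crossings: 1.

1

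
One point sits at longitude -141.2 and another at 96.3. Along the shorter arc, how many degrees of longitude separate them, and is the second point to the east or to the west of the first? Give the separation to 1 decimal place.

122.5° west

Raw difference: 96.3 − -141.2 = 237.5°.
Normalise into (−180°, 180°]: 237.5° − 360° = -122.5°.
Negative ⇒ the second point lies to the west; separation 122.5°.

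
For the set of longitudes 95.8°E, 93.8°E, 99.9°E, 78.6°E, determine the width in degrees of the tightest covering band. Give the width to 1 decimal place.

Sort the longitudes: +78.6°, +93.8°, +95.8°, +99.9°.
Eastward gaps between consecutive values (wrapping around): 15.2°, 2.0°, 4.1°, 338.7°.
Largest gap = 338.7° ⇒ minimal covering band is its complement: 360° − 338.7° = 21.3°.
Band runs from +78.6° eastward to +99.9°.

21.3°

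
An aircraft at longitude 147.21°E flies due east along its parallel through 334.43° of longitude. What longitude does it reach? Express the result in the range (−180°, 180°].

Start at +147.21°; shift +334.43° → +481.64°.
+481.64° lies outside (−180°, 180°]; subtract 360° → +121.64°.

121.64°E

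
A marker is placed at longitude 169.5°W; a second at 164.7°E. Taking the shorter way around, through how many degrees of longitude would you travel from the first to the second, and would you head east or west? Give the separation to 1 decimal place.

Raw difference: 164.7 − -169.5 = 334.2°.
Normalise into (−180°, 180°]: 334.2° − 360° = -25.8°.
Negative ⇒ the second point lies to the west; separation 25.8°.

25.8° west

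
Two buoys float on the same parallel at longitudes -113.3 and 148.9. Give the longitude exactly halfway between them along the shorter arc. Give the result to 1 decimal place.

Signed shortest Δλ from -113.3° to +148.9° is -97.8°.
Midpoint longitude = -113.3° + (-97.8°)/2 = -113.3° − 48.9° = -162.2°.
(The naïve average (-113.3 + +148.9)/2 = 17.8° is on the wrong side of the globe.)

-162.2°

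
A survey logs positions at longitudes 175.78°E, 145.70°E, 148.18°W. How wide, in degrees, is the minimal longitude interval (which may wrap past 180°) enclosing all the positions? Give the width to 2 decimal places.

Sort the longitudes: -148.18°, +145.70°, +175.78°.
Eastward gaps between consecutive values (wrapping around): 293.88°, 30.08°, 36.04°.
Largest gap = 293.88° ⇒ minimal covering band is its complement: 360° − 293.88° = 66.12°.
Band runs from +145.70° eastward to -148.18°, crossing the antimeridian.

66.12°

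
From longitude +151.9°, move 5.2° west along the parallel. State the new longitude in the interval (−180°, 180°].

Start at +151.9°; shift −5.2° → +146.7°.
+146.7° already lies in (−180°, 180°].

+146.7°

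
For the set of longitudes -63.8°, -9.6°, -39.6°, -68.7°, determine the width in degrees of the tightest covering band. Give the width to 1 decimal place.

59.1°

Sort the longitudes: -68.7°, -63.8°, -39.6°, -9.6°.
Eastward gaps between consecutive values (wrapping around): 4.9°, 24.2°, 30.0°, 300.9°.
Largest gap = 300.9° ⇒ minimal covering band is its complement: 360° − 300.9° = 59.1°.
Band runs from -68.7° eastward to -9.6°.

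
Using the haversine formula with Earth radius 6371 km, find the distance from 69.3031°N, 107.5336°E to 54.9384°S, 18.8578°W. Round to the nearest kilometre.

Δλ = -18.8578 − 107.5336 = -126.3914°.
Δφ = -54.9384 − 69.3031 = -124.2415°.
a = sin²(Δφ/2) + cos φ₁ · cos φ₂ · sin²(Δλ/2) = 0.943082.
c = 2·atan2(√a, √(1−a)) = 2.65980 rad → d = 6371·c ≈ 16945.57 km.

16946 km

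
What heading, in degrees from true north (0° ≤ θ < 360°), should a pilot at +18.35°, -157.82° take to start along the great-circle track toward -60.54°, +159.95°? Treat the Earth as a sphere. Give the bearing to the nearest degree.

199°

Δλ = 159.95 − -157.82 = 317.77°; wrapped into (−180°, 180°]: -42.23°.
θ = atan2( sin Δλ · cos φ₂ , cos φ₁ · sin φ₂ − sin φ₁ · cos φ₂ · cos Δλ )
  = atan2(-0.33055, -0.94107) = -160.646° → normalised to [0°, 360°): 199.354°.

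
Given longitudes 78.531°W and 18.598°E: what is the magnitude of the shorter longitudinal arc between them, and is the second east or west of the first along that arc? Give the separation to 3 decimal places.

Raw difference: 18.598 − -78.531 = 97.129°.
Normalise into (−180°, 180°]: 97.129° stays 97.129°.
Positive ⇒ the second point lies to the east; separation 97.129°.

97.129° east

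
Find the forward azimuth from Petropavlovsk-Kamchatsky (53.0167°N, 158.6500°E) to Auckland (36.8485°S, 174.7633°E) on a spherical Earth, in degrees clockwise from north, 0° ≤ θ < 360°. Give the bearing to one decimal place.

Δλ = 174.7633 − 158.6500 = 16.1133°.
θ = atan2( sin Δλ · cos φ₂ , cos φ₁ · sin φ₂ − sin φ₁ · cos φ₂ · cos Δλ )
  = atan2(0.22209, -0.97489) = 167.166° → normalised to [0°, 360°): 167.166°.

167.2°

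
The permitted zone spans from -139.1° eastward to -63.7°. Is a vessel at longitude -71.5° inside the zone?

Yes

Band width going east from -139.1° to -63.7°: ((-63.7 − -139.1) mod 360) = 75.4°.
Offset of -71.5° east of the west edge: ((-71.5 − -139.1) mod 360) = 67.6°.
67.6° ≤ 75.4° ⇒ inside.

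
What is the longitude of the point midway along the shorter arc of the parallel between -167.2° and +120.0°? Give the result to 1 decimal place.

Signed shortest Δλ from -167.2° to +120.0° is -72.8°.
Midpoint longitude = -167.2° + (-72.8°)/2 = -167.2° − 36.4° = -203.6°.
Normalise into (−180°, 180°]: +156.4°.
(The naïve average (-167.2 + +120.0)/2 = -23.6° is on the wrong side of the globe.)

+156.4°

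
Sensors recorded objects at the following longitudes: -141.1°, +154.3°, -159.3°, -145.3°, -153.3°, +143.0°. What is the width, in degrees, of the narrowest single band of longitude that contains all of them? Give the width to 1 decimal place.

Sort the longitudes: -159.3°, -153.3°, -145.3°, -141.1°, +143.0°, +154.3°.
Eastward gaps between consecutive values (wrapping around): 6.0°, 8.0°, 4.2°, 284.1°, 11.3°, 46.4°.
Largest gap = 284.1° ⇒ minimal covering band is its complement: 360° − 284.1° = 75.9°.
Band runs from +143.0° eastward to -141.1°, crossing the antimeridian.

75.9°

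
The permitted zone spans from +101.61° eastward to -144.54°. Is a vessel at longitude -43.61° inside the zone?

Band width going east from +101.61° to -144.54°: ((-144.54 − 101.61) mod 360) = 113.85°.
Offset of -43.61° east of the west edge: ((-43.61 − 101.61) mod 360) = 214.78°.
214.78° > 113.85° ⇒ outside.

No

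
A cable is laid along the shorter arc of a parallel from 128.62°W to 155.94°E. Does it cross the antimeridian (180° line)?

Yes

Naïve |155.94 − -128.62| = 284.56° > 180°, so the shorter arc goes the other way round — across 180°.
Signed shortest Δλ = ((155.94 − -128.62 + 180) mod 360) − 180 = -75.44°.
Going west by 75.44° from -128.62° passes through 180° before reaching +155.94°.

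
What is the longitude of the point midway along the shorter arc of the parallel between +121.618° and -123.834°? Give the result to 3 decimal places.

Signed shortest Δλ from +121.618° to -123.834° is +114.548°.
Midpoint longitude = +121.618° + (+114.548°)/2 = +121.618° + 57.274° = +178.892°.
(The naïve average (+121.618 + -123.834)/2 = -1.108° is on the wrong side of the globe.)

+178.892°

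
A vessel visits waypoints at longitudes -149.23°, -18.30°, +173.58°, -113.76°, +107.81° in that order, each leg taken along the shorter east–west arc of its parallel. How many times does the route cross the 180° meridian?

3

Leg 1: -149.23° → -18.30°, shortest Δλ = 130.93° (east) — does not cross 180°.
Leg 2: -18.30° → +173.58°, shortest Δλ = -168.12° (west) — crosses 180°.
Leg 3: +173.58° → -113.76°, shortest Δλ = 72.66° (east) — crosses 180°.
Leg 4: -113.76° → +107.81°, shortest Δλ = -138.43° (west) — crosses 180°.
Total crossings: 3.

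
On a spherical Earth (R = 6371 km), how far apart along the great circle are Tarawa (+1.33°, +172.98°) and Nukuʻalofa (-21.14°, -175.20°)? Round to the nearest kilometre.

Δλ = -175.20 − 172.98 = -348.18°; wrapped into (−180°, 180°]: 11.82°.
Δφ = -21.14 − 1.33 = -22.47°.
a = sin²(Δφ/2) + cos φ₁ · cos φ₂ · sin²(Δλ/2) = 0.047846.
c = 2·atan2(√a, √(1−a)) = 0.44104 rad → d = 6371·c ≈ 2809.87 km.

2810 km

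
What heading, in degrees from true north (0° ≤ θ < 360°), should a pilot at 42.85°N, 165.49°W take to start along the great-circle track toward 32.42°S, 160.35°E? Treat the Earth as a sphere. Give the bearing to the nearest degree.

209°

Δλ = 160.35 − -165.49 = 325.84°; wrapped into (−180°, 180°]: -34.16°.
θ = atan2( sin Δλ · cos φ₂ , cos φ₁ · sin φ₂ − sin φ₁ · cos φ₂ · cos Δλ )
  = atan2(-0.47399, -0.86809) = -151.365° → normalised to [0°, 360°): 208.635°.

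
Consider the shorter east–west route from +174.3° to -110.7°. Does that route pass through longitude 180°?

Yes

Naïve |-110.7 − 174.3| = 285.0° > 180°, so the shorter arc goes the other way round — across 180°.
Signed shortest Δλ = ((-110.7 − 174.3 + 180) mod 360) − 180 = 75.0°.
Going east by 75.0° from +174.3° passes through 180° before reaching -110.7°.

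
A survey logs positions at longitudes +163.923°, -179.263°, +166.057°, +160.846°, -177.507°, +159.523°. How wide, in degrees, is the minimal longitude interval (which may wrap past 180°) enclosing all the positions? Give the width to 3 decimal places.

22.970°

Sort the longitudes: -179.263°, -177.507°, +159.523°, +160.846°, +163.923°, +166.057°.
Eastward gaps between consecutive values (wrapping around): 1.756°, 337.030°, 1.323°, 3.077°, 2.134°, 14.680°.
Largest gap = 337.030° ⇒ minimal covering band is its complement: 360° − 337.030° = 22.970°.
Band runs from +159.523° eastward to -177.507°, crossing the antimeridian.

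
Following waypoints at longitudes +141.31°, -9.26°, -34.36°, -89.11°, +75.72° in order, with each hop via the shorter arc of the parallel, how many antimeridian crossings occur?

0

Leg 1: +141.31° → -9.26°, shortest Δλ = -150.57° (west) — does not cross 180°.
Leg 2: -9.26° → -34.36°, shortest Δλ = -25.1° (west) — does not cross 180°.
Leg 3: -34.36° → -89.11°, shortest Δλ = -54.75° (west) — does not cross 180°.
Leg 4: -89.11° → +75.72°, shortest Δλ = 164.83° (east) — does not cross 180°.
Total crossings: 0.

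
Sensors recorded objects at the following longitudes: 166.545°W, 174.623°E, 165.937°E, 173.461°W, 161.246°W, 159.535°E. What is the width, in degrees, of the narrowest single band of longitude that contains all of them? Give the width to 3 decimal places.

Sort the longitudes: -173.461°, -166.545°, -161.246°, +159.535°, +165.937°, +174.623°.
Eastward gaps between consecutive values (wrapping around): 6.916°, 5.299°, 320.781°, 6.402°, 8.686°, 11.916°.
Largest gap = 320.781° ⇒ minimal covering band is its complement: 360° − 320.781° = 39.219°.
Band runs from +159.535° eastward to -161.246°, crossing the antimeridian.

39.219°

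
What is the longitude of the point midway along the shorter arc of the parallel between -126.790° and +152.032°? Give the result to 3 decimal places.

Signed shortest Δλ from -126.790° to +152.032° is -81.178°.
Midpoint longitude = -126.790° + (-81.178°)/2 = -126.790° − 40.589° = -167.379°.
(The naïve average (-126.790 + +152.032)/2 = 12.621° is on the wrong side of the globe.)

-167.379°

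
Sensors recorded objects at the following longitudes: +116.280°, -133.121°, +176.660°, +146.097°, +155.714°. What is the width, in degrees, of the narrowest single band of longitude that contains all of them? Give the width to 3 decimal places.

110.599°

Sort the longitudes: -133.121°, +116.280°, +146.097°, +155.714°, +176.660°.
Eastward gaps between consecutive values (wrapping around): 249.401°, 29.817°, 9.617°, 20.946°, 50.219°.
Largest gap = 249.401° ⇒ minimal covering band is its complement: 360° − 249.401° = 110.599°.
Band runs from +116.280° eastward to -133.121°, crossing the antimeridian.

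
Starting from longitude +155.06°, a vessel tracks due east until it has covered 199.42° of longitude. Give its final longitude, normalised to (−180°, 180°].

-5.52°

Start at +155.06°; shift +199.42° → +354.48°.
+354.48° lies outside (−180°, 180°]; subtract 360° → -5.52°.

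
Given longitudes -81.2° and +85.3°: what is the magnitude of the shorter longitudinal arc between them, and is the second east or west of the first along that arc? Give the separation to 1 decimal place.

Raw difference: 85.3 − -81.2 = 166.5°.
Normalise into (−180°, 180°]: 166.5° stays 166.5°.
Positive ⇒ the second point lies to the east; separation 166.5°.

166.5° east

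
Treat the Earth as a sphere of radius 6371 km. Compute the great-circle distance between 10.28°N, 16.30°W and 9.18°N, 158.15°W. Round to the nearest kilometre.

15272 km

Δλ = -158.15 − -16.30 = -141.85°.
Δφ = 9.18 − 10.28 = -1.10°.
a = sin²(Δφ/2) + cos φ₁ · cos φ₂ · sin²(Δλ/2) = 0.867696.
c = 2·atan2(√a, √(1−a)) = 2.39704 rad → d = 6371·c ≈ 15271.54 km.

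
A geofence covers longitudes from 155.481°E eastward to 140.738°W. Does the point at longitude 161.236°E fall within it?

Yes

Band width going east from +155.481° to -140.738°: ((-140.738 − 155.481) mod 360) = 63.781°.
Offset of +161.236° east of the west edge: ((161.236 − 155.481) mod 360) = 5.755°.
5.755° ≤ 63.781° ⇒ inside.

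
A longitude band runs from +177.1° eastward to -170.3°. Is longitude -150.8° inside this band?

Band width going east from +177.1° to -170.3°: ((-170.3 − 177.1) mod 360) = 12.6°.
Offset of -150.8° east of the west edge: ((-150.8 − 177.1) mod 360) = 32.1°.
32.1° > 12.6° ⇒ outside.

No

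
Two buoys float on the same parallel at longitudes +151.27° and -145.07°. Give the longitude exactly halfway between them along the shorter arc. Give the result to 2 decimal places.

-176.90°

Signed shortest Δλ from +151.27° to -145.07° is +63.66°.
Midpoint longitude = +151.27° + (+63.66°)/2 = +151.27° + 31.83° = +183.10°.
Normalise into (−180°, 180°]: -176.90°.
(The naïve average (+151.27 + -145.07)/2 = 3.1° is on the wrong side of the globe.)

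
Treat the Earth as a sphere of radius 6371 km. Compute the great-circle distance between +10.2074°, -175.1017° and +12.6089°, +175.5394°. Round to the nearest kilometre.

Δλ = 175.5394 − -175.1017 = 350.6411°; wrapped into (−180°, 180°]: -9.3589°.
Δφ = 12.6089 − 10.2074 = 2.4015°.
a = sin²(Δφ/2) + cos φ₁ · cos φ₂ · sin²(Δλ/2) = 0.006831.
c = 2·atan2(√a, √(1−a)) = 0.16549 rad → d = 6371·c ≈ 1054.35 km.

1054 km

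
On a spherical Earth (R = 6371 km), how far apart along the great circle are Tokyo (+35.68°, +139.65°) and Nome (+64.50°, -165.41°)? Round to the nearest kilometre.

4819 km

Δλ = -165.41 − 139.65 = -305.06°; wrapped into (−180°, 180°]: 54.94°.
Δφ = 64.50 − 35.68 = 28.82°.
a = sin²(Δφ/2) + cos φ₁ · cos φ₂ · sin²(Δλ/2) = 0.136341.
c = 2·atan2(√a, √(1−a)) = 0.75639 rad → d = 6371·c ≈ 4818.96 km.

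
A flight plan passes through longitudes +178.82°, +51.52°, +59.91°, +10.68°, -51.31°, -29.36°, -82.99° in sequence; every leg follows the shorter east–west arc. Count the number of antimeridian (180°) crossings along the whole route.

0

Leg 1: +178.82° → +51.52°, shortest Δλ = -127.3° (west) — does not cross 180°.
Leg 2: +51.52° → +59.91°, shortest Δλ = 8.39° (east) — does not cross 180°.
Leg 3: +59.91° → +10.68°, shortest Δλ = -49.23° (west) — does not cross 180°.
Leg 4: +10.68° → -51.31°, shortest Δλ = -61.99° (west) — does not cross 180°.
Leg 5: -51.31° → -29.36°, shortest Δλ = 21.95° (east) — does not cross 180°.
Leg 6: -29.36° → -82.99°, shortest Δλ = -53.63° (west) — does not cross 180°.
Total crossings: 0.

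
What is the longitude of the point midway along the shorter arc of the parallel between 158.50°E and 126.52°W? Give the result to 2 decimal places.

Signed shortest Δλ from +158.50° to -126.52° is +74.98°.
Midpoint longitude = +158.50° + (+74.98°)/2 = +158.50° + 37.49° = +195.99°.
Normalise into (−180°, 180°]: -164.01°.
(The naïve average (+158.50 + -126.52)/2 = 15.99° is on the wrong side of the globe.)

164.01°W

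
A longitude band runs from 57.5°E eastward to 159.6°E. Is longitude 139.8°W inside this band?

Band width going east from +57.5° to +159.6°: ((159.6 − 57.5) mod 360) = 102.1°.
Offset of -139.8° east of the west edge: ((-139.8 − 57.5) mod 360) = 162.7°.
162.7° > 102.1° ⇒ outside.

No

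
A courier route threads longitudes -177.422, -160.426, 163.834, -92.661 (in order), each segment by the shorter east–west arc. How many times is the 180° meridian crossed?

2

Leg 1: -177.422° → -160.426°, shortest Δλ = 16.996° (east) — does not cross 180°.
Leg 2: -160.426° → +163.834°, shortest Δλ = -35.74° (west) — crosses 180°.
Leg 3: +163.834° → -92.661°, shortest Δλ = 103.505° (east) — crosses 180°.
Total crossings: 2.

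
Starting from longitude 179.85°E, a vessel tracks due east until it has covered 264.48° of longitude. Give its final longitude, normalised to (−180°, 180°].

Start at +179.85°; shift +264.48° → +444.33°.
+444.33° lies outside (−180°, 180°]; subtract 360° → +84.33°.

84.33°E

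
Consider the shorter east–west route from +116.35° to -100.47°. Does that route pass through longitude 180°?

Naïve |-100.47 − 116.35| = 216.82° > 180°, so the shorter arc goes the other way round — across 180°.
Signed shortest Δλ = ((-100.47 − 116.35 + 180) mod 360) − 180 = 143.18°.
Going east by 143.18° from +116.35° passes through 180° before reaching -100.47°.

Yes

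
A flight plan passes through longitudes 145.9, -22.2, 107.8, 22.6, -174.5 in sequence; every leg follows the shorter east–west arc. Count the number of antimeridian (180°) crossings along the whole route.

Leg 1: +145.9° → -22.2°, shortest Δλ = -168.1° (west) — does not cross 180°.
Leg 2: -22.2° → +107.8°, shortest Δλ = 130.0° (east) — does not cross 180°.
Leg 3: +107.8° → +22.6°, shortest Δλ = -85.2° (west) — does not cross 180°.
Leg 4: +22.6° → -174.5°, shortest Δλ = 162.9° (east) — crosses 180°.
Total crossings: 1.

1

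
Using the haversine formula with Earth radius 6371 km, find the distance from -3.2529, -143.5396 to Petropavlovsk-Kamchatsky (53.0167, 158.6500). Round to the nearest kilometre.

Δλ = 158.6500 − -143.5396 = 302.1896°; wrapped into (−180°, 180°]: -57.8104°.
Δφ = 53.0167 − -3.2529 = 56.2696°.
a = sin²(Δφ/2) + cos φ₁ · cos φ₂ · sin²(Δλ/2) = 0.362684.
c = 2·atan2(√a, √(1−a)) = 1.29259 rad → d = 6371·c ≈ 8235.08 km.

8235 km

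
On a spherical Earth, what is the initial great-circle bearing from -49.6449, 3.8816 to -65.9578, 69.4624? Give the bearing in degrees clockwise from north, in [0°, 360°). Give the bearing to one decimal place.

Δλ = 69.4624 − 3.8816 = 65.5808°.
θ = atan2( sin Δλ · cos φ₂ , cos φ₁ · sin φ₂ − sin φ₁ · cos φ₂ · cos Δλ )
  = atan2(0.37096, -0.46300) = 141.298° → normalised to [0°, 360°): 141.298°.

141.3°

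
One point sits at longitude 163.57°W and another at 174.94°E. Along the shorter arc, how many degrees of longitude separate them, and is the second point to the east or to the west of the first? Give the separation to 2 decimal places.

Raw difference: 174.94 − -163.57 = 338.51°.
Normalise into (−180°, 180°]: 338.51° − 360° = -21.49°.
Negative ⇒ the second point lies to the west; separation 21.49°.

21.49° west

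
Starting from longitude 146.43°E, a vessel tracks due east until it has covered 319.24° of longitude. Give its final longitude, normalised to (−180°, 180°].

105.67°E

Start at +146.43°; shift +319.24° → +465.67°.
+465.67° lies outside (−180°, 180°]; subtract 360° → +105.67°.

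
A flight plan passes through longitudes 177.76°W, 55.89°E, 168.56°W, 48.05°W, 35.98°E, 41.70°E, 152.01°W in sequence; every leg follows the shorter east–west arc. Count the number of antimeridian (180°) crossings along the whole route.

Leg 1: -177.76° → +55.89°, shortest Δλ = -126.35° (west) — crosses 180°.
Leg 2: +55.89° → -168.56°, shortest Δλ = 135.55° (east) — crosses 180°.
Leg 3: -168.56° → -48.05°, shortest Δλ = 120.51° (east) — does not cross 180°.
Leg 4: -48.05° → +35.98°, shortest Δλ = 84.03° (east) — does not cross 180°.
Leg 5: +35.98° → +41.70°, shortest Δλ = 5.72° (east) — does not cross 180°.
Leg 6: +41.70° → -152.01°, shortest Δλ = 166.29° (east) — crosses 180°.
Total crossings: 3.

3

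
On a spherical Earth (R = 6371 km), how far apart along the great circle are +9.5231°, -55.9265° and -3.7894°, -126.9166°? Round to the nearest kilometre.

8002 km

Δλ = -126.9166 − -55.9265 = -70.9901°.
Δφ = -3.7894 − 9.5231 = -13.3125°.
a = sin²(Δφ/2) + cos φ₁ · cos φ₂ · sin²(Δλ/2) = 0.345197.
c = 2·atan2(√a, √(1−a)) = 1.25602 rad → d = 6371·c ≈ 8002.09 km.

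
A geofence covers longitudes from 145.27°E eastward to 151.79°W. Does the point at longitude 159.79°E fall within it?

Band width going east from +145.27° to -151.79°: ((-151.79 − 145.27) mod 360) = 62.94°.
Offset of +159.79° east of the west edge: ((159.79 − 145.27) mod 360) = 14.52°.
14.52° ≤ 62.94° ⇒ inside.

Yes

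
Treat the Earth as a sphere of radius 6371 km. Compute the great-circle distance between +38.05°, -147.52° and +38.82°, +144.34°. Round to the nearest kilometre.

5789 km

Δλ = 144.34 − -147.52 = 291.86°; wrapped into (−180°, 180°]: -68.14°.
Δφ = 38.82 − 38.05 = 0.77°.
a = sin²(Δφ/2) + cos φ₁ · cos φ₂ · sin²(Δλ/2) = 0.192591.
c = 2·atan2(√a, √(1−a)) = 0.90864 rad → d = 6371·c ≈ 5788.95 km.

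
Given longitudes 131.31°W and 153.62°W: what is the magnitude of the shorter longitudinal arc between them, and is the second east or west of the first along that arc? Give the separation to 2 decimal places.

22.31° west

Raw difference: -153.62 − -131.31 = -22.31°.
Normalise into (−180°, 180°]: -22.31° stays -22.31°.
Negative ⇒ the second point lies to the west; separation 22.31°.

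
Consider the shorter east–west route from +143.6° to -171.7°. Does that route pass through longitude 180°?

Naïve |-171.7 − 143.6| = 315.3° > 180°, so the shorter arc goes the other way round — across 180°.
Signed shortest Δλ = ((-171.7 − 143.6 + 180) mod 360) − 180 = 44.7°.
Going east by 44.7° from +143.6° passes through 180° before reaching -171.7°.

Yes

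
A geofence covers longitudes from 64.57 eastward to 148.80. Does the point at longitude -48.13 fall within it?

Band width going east from +64.57° to +148.80°: ((148.80 − 64.57) mod 360) = 84.23°.
Offset of -48.13° east of the west edge: ((-48.13 − 64.57) mod 360) = 247.30°.
247.30° > 84.23° ⇒ outside.

No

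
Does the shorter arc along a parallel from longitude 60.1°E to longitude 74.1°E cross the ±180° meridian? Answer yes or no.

Signed shortest Δλ = ((74.1 − 60.1 + 180) mod 360) − 180 = 14.0°.
Going east by 14.0° from +60.1° reaches +74.1° without touching 180°.

No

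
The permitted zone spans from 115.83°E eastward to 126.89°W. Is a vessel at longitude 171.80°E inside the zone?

Band width going east from +115.83° to -126.89°: ((-126.89 − 115.83) mod 360) = 117.28°.
Offset of +171.80° east of the west edge: ((171.80 − 115.83) mod 360) = 55.97°.
55.97° ≤ 117.28° ⇒ inside.

Yes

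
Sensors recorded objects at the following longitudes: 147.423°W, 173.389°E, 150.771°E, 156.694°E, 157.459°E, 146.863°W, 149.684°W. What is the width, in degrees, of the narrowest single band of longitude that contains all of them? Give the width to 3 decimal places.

62.366°

Sort the longitudes: -149.684°, -147.423°, -146.863°, +150.771°, +156.694°, +157.459°, +173.389°.
Eastward gaps between consecutive values (wrapping around): 2.261°, 0.560°, 297.634°, 5.923°, 0.765°, 15.930°, 36.927°.
Largest gap = 297.634° ⇒ minimal covering band is its complement: 360° − 297.634° = 62.366°.
Band runs from +150.771° eastward to -146.863°, crossing the antimeridian.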